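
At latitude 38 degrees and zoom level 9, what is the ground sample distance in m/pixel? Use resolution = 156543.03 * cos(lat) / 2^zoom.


res = 156543.03 * cos(38) / 2^9 = 156543.03 * 0.78801075 / 512 = 240.93 m/pixel

240.93 m/pixel


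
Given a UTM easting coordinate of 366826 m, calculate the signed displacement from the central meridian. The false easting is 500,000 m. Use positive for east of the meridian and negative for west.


displacement = 366826 - 500000 = -133174 m

-133174 m


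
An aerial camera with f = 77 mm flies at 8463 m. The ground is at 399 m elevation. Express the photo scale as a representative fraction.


scale = f / (H - h) = 77 mm / 8064 m = 77 / 8064000 = 1:104727

1:104727


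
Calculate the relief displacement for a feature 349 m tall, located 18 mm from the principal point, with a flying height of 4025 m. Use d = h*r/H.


d = h * r / H = 349 * 18 / 4025 = 1.56 mm

1.56 mm


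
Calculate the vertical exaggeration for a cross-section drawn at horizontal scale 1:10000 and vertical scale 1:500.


VE = horizontal_scale / vertical_scale = 10000 / 500 = 20.0

20.0x


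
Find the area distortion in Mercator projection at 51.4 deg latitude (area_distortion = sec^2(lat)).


area_distortion = 1/cos^2(51.4) = 2.569

2.569


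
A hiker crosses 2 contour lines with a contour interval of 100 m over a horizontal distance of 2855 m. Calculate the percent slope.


elevation change = 2 * 100 = 200 m
slope = 200 / 2855 * 100 = 7.0%

7.0%


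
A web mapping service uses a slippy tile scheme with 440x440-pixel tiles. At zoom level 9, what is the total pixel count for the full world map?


tiles per axis = 2^9 = 512
total tiles = 512^2 = 262144
pixels per axis = 512 * 440 = 225280
total pixels = 225280^2 = 50751078400

50751078400 pixels


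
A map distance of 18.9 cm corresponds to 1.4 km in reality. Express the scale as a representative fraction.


ground = 1.4 km = 140000 cm; RF denominator = ground / map = 140000 / 18.9 ≈ 7407; RF = 1:7407

1:7407


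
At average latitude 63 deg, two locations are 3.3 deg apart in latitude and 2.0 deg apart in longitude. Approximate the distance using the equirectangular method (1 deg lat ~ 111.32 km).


dlat_km = 3.3 * 111.32 = 367.356
dlon_km = 2.0 * 111.32 * cos(63) ≈ 101.076
dist = sqrt(367.356^2 + 101.076^2) ≈ 381.0 km

381.0 km


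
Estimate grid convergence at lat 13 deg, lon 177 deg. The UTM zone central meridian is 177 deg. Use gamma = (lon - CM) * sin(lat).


gamma = (177 - 177) * sin(13) = 0 * 0.224951 = 0.0 degrees

0.0 degrees


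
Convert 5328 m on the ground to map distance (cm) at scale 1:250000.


map_cm = 5328 * 100 / 250000 = 2.1312 cm ≈ 2.13 cm

2.13 cm


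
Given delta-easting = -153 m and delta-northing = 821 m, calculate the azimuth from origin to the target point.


az = atan2(-153, 821) = -10.6 deg
adjusted to 0-360: 349.4 degrees

349.4 degrees


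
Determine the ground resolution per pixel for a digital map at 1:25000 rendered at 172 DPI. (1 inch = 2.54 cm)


pixel_cm = 2.54 / 172 ≈ 0.014767 cm
ground = pixel_cm * 25000 / 100 = 2.54 * 25000 / (172 * 100) = 63500 / 17200 ≈ 3.69 m

3.69 m


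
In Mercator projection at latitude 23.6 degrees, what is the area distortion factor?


area_distortion = 1/cos^2(23.6) = 1.191

1.191


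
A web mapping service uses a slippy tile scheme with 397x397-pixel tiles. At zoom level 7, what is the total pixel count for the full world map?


tiles per axis = 2^7 = 128
total tiles = 128^2 = 16384
pixels per axis = 128 * 397 = 50816
total pixels = 50816^2 = 2582265856

2582265856 pixels


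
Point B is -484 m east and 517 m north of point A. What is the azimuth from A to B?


az = atan2(-484, 517) = -43.1 deg
adjusted to 0-360: 316.9 degrees

316.9 degrees


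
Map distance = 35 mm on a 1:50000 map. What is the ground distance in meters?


ground = 35 mm * 50000 / 1000 = 1750.0 m

1750.0 m


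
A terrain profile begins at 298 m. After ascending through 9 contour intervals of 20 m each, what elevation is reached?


elevation = 298 + 9 * 20 = 478 m

478 m


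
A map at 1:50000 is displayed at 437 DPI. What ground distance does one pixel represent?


pixel_cm = 2.54 / 437 ≈ 0.005812 cm
ground = pixel_cm * 50000 / 100 = 2.54 * 50000 / (437 * 100) = 127000 / 43700 ≈ 2.91 m

2.91 m


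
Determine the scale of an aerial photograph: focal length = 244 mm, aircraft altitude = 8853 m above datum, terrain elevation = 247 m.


scale = f / (H - h) = 244 mm / 8606 m = 244 / 8606000 = 1:35270

1:35270


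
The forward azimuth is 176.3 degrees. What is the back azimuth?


back azimuth = (176.3 + 180) mod 360 = 356.3 degrees

356.3 degrees


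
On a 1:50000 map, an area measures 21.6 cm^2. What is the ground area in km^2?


ground_area = 21.6 * (50000/100)^2 = 5400000.0 m^2 = 5.4 km^2

5.4 km^2


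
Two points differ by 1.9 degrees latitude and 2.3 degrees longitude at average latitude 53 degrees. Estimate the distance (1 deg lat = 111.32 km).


dlat_km = 1.9 * 111.32 = 211.508
dlon_km = 2.3 * 111.32 * cos(53) ≈ 154.086
dist = sqrt(211.508^2 + 154.086^2) ≈ 261.7 km

261.7 km


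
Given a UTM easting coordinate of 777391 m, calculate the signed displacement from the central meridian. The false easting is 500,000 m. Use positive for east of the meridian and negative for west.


displacement = 777391 - 500000 = 277391 m

277391 m


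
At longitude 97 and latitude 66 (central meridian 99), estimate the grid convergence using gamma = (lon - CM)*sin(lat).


gamma = (97 - 99) * sin(66) = -2 * 0.913545 = -1.827 degrees

-1.827 degrees


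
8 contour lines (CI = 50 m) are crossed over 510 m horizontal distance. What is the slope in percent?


elevation change = 8 * 50 = 400 m
slope = 400 / 510 * 100 = 78.4%

78.4%


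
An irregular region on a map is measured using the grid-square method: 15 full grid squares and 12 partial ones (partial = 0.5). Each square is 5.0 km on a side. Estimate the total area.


effective squares = 15 + 12 * 0.5 = 21.0
area = 21.0 * 25.0 = 525.0 km^2

525.0 km^2


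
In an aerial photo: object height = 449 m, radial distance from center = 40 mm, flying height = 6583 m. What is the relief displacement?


d = h * r / H = 449 * 40 / 6583 = 2.73 mm

2.73 mm


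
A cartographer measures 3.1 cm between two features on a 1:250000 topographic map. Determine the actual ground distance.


ground = 3.1 cm * 250000 / 100 = 7750.0 m = 7.75 km

7.75 km


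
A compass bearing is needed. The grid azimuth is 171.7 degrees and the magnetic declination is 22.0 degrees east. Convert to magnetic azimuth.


magnetic azimuth = grid azimuth - declination (east +ve)
mag_az = 171.7 - 22.0 = 149.7 degrees

149.7 degrees


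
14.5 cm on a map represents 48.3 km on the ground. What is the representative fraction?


ground = 48.3 km = 4830000 cm; RF denominator = ground / map = 4830000 / 14.5 ≈ 333103; RF = 1:333103

1:333103


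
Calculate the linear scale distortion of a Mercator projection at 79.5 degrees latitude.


SF = 1 / cos(79.5) = 1 / 0.182236 = 5.487

5.487


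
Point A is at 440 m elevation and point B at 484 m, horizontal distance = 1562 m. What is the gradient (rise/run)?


gradient = (484 - 440) / 1562 = 44 / 1562 = 0.0282

0.0282


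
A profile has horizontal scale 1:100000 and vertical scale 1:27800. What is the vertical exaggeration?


VE = horizontal_scale / vertical_scale = 100000 / 27800 ≈ 3.6

3.6x


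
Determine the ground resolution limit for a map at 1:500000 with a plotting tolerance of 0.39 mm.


ground = 0.39 mm * 500000 / 1000 = 195.0 m

195.0 m


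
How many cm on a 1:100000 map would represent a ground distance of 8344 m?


map_cm = 8344 * 100 / 100000 = 8.344 cm ≈ 8.34 cm

8.34 cm


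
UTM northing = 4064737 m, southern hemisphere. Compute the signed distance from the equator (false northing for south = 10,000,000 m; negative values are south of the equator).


For southern: actual = 4064737 - 10000000 = -5935263 m

-5935263 m


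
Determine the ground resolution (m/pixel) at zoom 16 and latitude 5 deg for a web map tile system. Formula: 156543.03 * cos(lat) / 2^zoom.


res = 156543.03 * cos(5) / 2^16 = 156543.03 * 0.9961947 / 65536 = 2.38 m/pixel

2.38 m/pixel


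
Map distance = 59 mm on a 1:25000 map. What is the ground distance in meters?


ground = 59 mm * 25000 / 1000 = 1475.0 m

1475.0 m


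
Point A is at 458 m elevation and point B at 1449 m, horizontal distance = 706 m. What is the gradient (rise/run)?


gradient = (1449 - 458) / 706 = 991 / 706 = 1.4037

1.4037


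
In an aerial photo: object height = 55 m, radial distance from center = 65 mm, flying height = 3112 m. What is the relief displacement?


d = h * r / H = 55 * 65 / 3112 = 1.15 mm

1.15 mm


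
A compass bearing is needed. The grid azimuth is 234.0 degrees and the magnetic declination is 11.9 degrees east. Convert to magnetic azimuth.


magnetic azimuth = grid azimuth - declination (east +ve)
mag_az = 234.0 - 11.9 = 222.1 degrees

222.1 degrees


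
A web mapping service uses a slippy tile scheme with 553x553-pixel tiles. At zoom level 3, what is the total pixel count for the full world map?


tiles per axis = 2^3 = 8
total tiles = 8^2 = 64
pixels per axis = 8 * 553 = 4424
total pixels = 4424^2 = 19571776

19571776 pixels


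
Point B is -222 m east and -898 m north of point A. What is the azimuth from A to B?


az = atan2(-222, -898) = -166.1 deg
adjusted to 0-360: 193.9 degrees

193.9 degrees


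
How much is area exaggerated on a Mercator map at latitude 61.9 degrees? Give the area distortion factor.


area_distortion = 1/cos^2(61.9) = 4.508

4.508


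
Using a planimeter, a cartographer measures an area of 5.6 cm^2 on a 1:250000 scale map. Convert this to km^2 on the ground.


ground_area = 5.6 * (250000/100)^2 = 35000000.0 m^2 = 35.0 km^2

35.0 km^2


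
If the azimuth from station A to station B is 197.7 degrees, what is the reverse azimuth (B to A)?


back azimuth = (197.7 + 180) mod 360 = 17.7 degrees

17.7 degrees


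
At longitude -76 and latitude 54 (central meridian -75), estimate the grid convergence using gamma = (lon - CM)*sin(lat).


gamma = (-76 - -75) * sin(54) = -1 * 0.809017 = -0.809 degrees

-0.809 degrees


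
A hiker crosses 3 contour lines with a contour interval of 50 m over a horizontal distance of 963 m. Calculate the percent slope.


elevation change = 3 * 50 = 150 m
slope = 150 / 963 * 100 = 15.6%

15.6%


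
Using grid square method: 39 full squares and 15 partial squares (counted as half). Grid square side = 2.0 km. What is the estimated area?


effective squares = 39 + 15 * 0.5 = 46.5
area = 46.5 * 4.0 = 186.0 km^2

186.0 km^2


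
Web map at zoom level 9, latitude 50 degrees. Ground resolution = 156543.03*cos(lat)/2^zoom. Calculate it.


res = 156543.03 * cos(50) / 2^9 = 156543.03 * 0.64278761 / 512 = 196.53 m/pixel

196.53 m/pixel


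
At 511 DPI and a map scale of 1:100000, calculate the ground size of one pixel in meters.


pixel_cm = 2.54 / 511 ≈ 0.004971 cm
ground = pixel_cm * 100000 / 100 = 2.54 * 100000 / (511 * 100) = 254000 / 51100 ≈ 4.97 m

4.97 m


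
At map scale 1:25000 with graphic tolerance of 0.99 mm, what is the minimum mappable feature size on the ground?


ground = 0.99 mm * 25000 / 1000 = 24.75 m

24.75 m


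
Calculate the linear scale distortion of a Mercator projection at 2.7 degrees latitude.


SF = 1 / cos(2.7) = 1 / 0.99889 = 1.001

1.001


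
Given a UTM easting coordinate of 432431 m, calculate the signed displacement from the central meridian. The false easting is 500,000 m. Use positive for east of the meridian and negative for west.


displacement = 432431 - 500000 = -67569 m

-67569 m


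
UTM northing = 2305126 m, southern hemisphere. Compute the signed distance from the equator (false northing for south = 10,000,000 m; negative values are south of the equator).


For southern: actual = 2305126 - 10000000 = -7694874 m

-7694874 m


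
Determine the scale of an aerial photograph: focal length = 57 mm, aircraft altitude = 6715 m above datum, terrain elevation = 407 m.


scale = f / (H - h) = 57 mm / 6308 m = 57 / 6308000 = 1:110667

1:110667


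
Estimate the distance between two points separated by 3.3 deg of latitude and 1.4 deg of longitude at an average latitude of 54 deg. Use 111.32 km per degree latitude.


dlat_km = 3.3 * 111.32 = 367.356
dlon_km = 1.4 * 111.32 * cos(54) ≈ 91.605
dist = sqrt(367.356^2 + 91.605^2) ≈ 378.6 km

378.6 km


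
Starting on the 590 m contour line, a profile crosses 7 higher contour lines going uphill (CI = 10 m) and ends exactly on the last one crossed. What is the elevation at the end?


elevation = 590 + 7 * 10 = 660 m

660 m


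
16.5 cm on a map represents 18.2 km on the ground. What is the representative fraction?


ground = 18.2 km = 1820000 cm; RF denominator = ground / map = 1820000 / 16.5 ≈ 110303; RF = 1:110303

1:110303


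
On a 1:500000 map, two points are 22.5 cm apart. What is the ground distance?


ground = 22.5 cm * 500000 / 100 = 112500.0 m = 112.5 km

112.5 km


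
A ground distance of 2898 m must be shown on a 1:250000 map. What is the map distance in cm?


map_cm = 2898 * 100 / 250000 = 1.1592 cm ≈ 1.16 cm

1.16 cm


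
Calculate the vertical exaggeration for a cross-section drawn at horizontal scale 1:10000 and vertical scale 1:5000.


VE = horizontal_scale / vertical_scale = 10000 / 5000 = 2.0

2.0x


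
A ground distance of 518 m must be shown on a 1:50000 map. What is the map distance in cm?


map_cm = 518 * 100 / 50000 = 1.036 cm ≈ 1.04 cm

1.04 cm


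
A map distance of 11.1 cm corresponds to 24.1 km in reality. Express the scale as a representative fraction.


ground = 24.1 km = 2410000 cm; RF denominator = ground / map = 2410000 / 11.1 ≈ 217117; RF = 1:217117

1:217117


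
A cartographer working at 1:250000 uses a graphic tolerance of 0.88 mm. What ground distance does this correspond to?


ground = 0.88 mm * 250000 / 1000 = 220.0 m

220.0 m


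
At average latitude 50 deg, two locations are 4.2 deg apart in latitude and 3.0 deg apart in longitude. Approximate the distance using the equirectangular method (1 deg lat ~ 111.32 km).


dlat_km = 4.2 * 111.32 = 467.544
dlon_km = 3.0 * 111.32 * cos(50) ≈ 214.665
dist = sqrt(467.544^2 + 214.665^2) ≈ 514.5 km

514.5 km


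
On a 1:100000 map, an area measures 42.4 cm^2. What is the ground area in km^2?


ground_area = 42.4 * (100000/100)^2 = 42400000.0 m^2 = 42.4 km^2

42.4 km^2


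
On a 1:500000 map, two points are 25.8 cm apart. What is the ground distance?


ground = 25.8 cm * 500000 / 100 = 129000.0 m = 129.0 km

129.0 km


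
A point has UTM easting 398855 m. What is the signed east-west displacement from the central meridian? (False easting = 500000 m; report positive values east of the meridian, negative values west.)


displacement = 398855 - 500000 = -101145 m

-101145 m


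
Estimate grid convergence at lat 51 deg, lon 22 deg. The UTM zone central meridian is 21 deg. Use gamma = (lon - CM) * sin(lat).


gamma = (22 - 21) * sin(51) = 1 * 0.777146 = 0.777 degrees

0.777 degrees


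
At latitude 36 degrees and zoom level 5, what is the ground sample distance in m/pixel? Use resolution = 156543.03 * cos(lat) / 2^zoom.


res = 156543.03 * cos(36) / 2^5 = 156543.03 * 0.80901699 / 32 = 3957.69 m/pixel

3957.69 m/pixel


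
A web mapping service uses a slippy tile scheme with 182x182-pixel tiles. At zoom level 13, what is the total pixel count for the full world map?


tiles per axis = 2^13 = 8192
total tiles = 8192^2 = 67108864
pixels per axis = 8192 * 182 = 1490944
total pixels = 1490944^2 = 2222914011136

2222914011136 pixels


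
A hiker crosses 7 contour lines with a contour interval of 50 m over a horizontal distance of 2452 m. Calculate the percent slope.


elevation change = 7 * 50 = 350 m
slope = 350 / 2452 * 100 = 14.3%

14.3%


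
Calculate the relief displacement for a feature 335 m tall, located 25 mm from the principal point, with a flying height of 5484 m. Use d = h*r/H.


d = h * r / H = 335 * 25 / 5484 = 1.53 mm

1.53 mm


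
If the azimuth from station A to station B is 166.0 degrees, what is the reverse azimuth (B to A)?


back azimuth = (166.0 + 180) mod 360 = 346.0 degrees

346.0 degrees


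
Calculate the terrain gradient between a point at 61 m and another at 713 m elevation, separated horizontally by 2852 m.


gradient = (713 - 61) / 2852 = 652 / 2852 = 0.2286

0.2286


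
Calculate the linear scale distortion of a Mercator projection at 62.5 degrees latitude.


SF = 1 / cos(62.5) = 1 / 0.461749 = 2.166

2.166


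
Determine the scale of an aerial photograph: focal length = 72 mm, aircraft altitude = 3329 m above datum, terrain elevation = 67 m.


scale = f / (H - h) = 72 mm / 3262 m = 72 / 3262000 = 1:45306

1:45306


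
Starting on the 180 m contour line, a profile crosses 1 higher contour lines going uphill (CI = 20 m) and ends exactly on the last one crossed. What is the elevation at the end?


elevation = 180 + 1 * 20 = 200 m

200 m


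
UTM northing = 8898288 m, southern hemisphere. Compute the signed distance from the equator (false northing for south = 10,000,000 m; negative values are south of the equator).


For southern: actual = 8898288 - 10000000 = -1101712 m

-1101712 m


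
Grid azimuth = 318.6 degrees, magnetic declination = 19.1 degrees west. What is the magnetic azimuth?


magnetic azimuth = grid azimuth - declination (east +ve)
mag_az = 318.6 - -19.1 = 337.7 degrees

337.7 degrees


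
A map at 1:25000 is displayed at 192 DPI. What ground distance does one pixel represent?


pixel_cm = 2.54 / 192 ≈ 0.013229 cm
ground = pixel_cm * 25000 / 100 = 2.54 * 25000 / (192 * 100) = 63500 / 19200 ≈ 3.31 m

3.31 m


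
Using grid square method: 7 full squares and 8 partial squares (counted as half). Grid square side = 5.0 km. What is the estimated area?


effective squares = 7 + 8 * 0.5 = 11.0
area = 11.0 * 25.0 = 275.0 km^2

275.0 km^2


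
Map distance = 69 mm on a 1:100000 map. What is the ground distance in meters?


ground = 69 mm * 100000 / 1000 = 6900.0 m

6900.0 m


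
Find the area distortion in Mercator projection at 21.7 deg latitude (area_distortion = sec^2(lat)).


area_distortion = 1/cos^2(21.7) = 1.158

1.158


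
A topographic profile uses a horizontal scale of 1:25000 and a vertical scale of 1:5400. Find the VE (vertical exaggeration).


VE = horizontal_scale / vertical_scale = 25000 / 5400 ≈ 4.6

4.6x


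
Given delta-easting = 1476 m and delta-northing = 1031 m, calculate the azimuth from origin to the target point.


az = atan2(1476, 1031) = 55.1 deg
adjusted to 0-360: 55.1 degrees

55.1 degrees


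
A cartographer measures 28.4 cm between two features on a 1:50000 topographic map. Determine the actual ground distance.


ground = 28.4 cm * 50000 / 100 = 14200.0 m = 14.2 km

14.2 km


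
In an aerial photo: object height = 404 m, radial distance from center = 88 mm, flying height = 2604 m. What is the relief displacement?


d = h * r / H = 404 * 88 / 2604 = 13.65 mm

13.65 mm


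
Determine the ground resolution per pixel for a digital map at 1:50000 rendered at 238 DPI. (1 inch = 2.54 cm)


pixel_cm = 2.54 / 238 ≈ 0.010672 cm
ground = pixel_cm * 50000 / 100 = 2.54 * 50000 / (238 * 100) = 127000 / 23800 ≈ 5.34 m

5.34 m


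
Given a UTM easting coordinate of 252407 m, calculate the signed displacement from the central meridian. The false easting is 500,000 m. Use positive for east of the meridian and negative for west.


displacement = 252407 - 500000 = -247593 m

-247593 m


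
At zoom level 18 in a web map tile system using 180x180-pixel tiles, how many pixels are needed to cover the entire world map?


tiles per axis = 2^18 = 262144
total tiles = 262144^2 = 68719476736
pixels per axis = 262144 * 180 = 47185920
total pixels = 47185920^2 = 2226511046246400

2226511046246400 pixels


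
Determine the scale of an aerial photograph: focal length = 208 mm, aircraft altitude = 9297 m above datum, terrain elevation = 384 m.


scale = f / (H - h) = 208 mm / 8913 m = 208 / 8913000 = 1:42851

1:42851


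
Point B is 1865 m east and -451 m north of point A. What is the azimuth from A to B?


az = atan2(1865, -451) = 103.6 deg
adjusted to 0-360: 103.6 degrees

103.6 degrees


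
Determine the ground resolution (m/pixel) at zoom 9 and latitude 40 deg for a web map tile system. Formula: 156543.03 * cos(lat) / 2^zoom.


res = 156543.03 * cos(40) / 2^9 = 156543.03 * 0.76604444 / 512 = 234.22 m/pixel

234.22 m/pixel


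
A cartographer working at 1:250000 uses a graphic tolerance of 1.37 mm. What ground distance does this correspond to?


ground = 1.37 mm * 250000 / 1000 = 342.5 m

342.5 m


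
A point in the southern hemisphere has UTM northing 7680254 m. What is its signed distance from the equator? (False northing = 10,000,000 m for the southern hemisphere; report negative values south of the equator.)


For southern: actual = 7680254 - 10000000 = -2319746 m

-2319746 m


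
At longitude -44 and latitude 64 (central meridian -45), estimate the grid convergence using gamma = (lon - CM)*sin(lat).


gamma = (-44 - -45) * sin(64) = 1 * 0.898794 = 0.899 degrees

0.899 degrees


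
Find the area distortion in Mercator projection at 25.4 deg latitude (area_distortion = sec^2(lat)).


area_distortion = 1/cos^2(25.4) = 1.225

1.225


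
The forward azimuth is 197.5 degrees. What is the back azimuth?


back azimuth = (197.5 + 180) mod 360 = 17.5 degrees

17.5 degrees


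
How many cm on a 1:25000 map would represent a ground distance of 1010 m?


map_cm = 1010 * 100 / 25000 = 4.04 cm

4.04 cm


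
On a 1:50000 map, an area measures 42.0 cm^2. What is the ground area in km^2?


ground_area = 42.0 * (50000/100)^2 = 10500000.0 m^2 = 10.5 km^2

10.5 km^2


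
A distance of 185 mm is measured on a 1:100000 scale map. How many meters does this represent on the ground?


ground = 185 mm * 100000 / 1000 = 18500.0 m

18500.0 m


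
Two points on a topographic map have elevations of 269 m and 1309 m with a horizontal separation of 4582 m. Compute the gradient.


gradient = (1309 - 269) / 4582 = 1040 / 4582 = 0.227

0.227


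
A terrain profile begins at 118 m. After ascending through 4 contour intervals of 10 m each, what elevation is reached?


elevation = 118 + 4 * 10 = 158 m

158 m


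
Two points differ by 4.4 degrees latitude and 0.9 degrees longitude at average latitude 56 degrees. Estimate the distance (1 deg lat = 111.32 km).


dlat_km = 4.4 * 111.32 = 489.808
dlon_km = 0.9 * 111.32 * cos(56) ≈ 56.024
dist = sqrt(489.808^2 + 56.024^2) ≈ 493.0 km

493.0 km


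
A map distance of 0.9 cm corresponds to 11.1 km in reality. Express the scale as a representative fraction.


ground = 11.1 km = 1110000 cm; RF denominator = ground / map = 1110000 / 0.9 ≈ 1233333; RF = 1:1233333

1:1233333


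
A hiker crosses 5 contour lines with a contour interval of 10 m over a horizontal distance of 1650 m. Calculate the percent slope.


elevation change = 5 * 10 = 50 m
slope = 50 / 1650 * 100 = 3.0%

3.0%


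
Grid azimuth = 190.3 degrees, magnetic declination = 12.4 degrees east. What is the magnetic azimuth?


magnetic azimuth = grid azimuth - declination (east +ve)
mag_az = 190.3 - 12.4 = 177.9 degrees

177.9 degrees


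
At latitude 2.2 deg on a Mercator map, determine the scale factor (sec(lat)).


SF = 1 / cos(2.2) = 1 / 0.999263 = 1.001

1.001


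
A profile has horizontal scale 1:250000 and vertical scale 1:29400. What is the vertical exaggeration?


VE = horizontal_scale / vertical_scale = 250000 / 29400 ≈ 8.5

8.5x


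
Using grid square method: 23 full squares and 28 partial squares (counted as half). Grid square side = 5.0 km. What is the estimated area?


effective squares = 23 + 28 * 0.5 = 37.0
area = 37.0 * 25.0 = 925.0 km^2

925.0 km^2


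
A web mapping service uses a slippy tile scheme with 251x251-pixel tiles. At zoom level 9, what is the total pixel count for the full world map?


tiles per axis = 2^9 = 512
total tiles = 512^2 = 262144
pixels per axis = 512 * 251 = 128512
total pixels = 128512^2 = 16515334144

16515334144 pixels


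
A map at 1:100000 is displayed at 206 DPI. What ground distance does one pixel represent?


pixel_cm = 2.54 / 206 ≈ 0.01233 cm
ground = pixel_cm * 100000 / 100 = 2.54 * 100000 / (206 * 100) = 254000 / 20600 ≈ 12.33 m

12.33 m


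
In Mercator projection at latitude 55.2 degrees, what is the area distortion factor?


area_distortion = 1/cos^2(55.2) = 3.07

3.07


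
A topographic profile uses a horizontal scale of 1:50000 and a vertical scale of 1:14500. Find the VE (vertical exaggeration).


VE = horizontal_scale / vertical_scale = 50000 / 14500 ≈ 3.4

3.4x


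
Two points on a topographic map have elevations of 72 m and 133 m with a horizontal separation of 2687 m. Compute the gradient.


gradient = (133 - 72) / 2687 = 61 / 2687 = 0.0227

0.0227


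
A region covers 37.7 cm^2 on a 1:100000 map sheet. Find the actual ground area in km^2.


ground_area = 37.7 * (100000/100)^2 = 37700000.0 m^2 = 37.7 km^2

37.7 km^2


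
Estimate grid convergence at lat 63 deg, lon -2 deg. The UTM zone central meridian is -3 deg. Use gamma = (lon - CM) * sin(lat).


gamma = (-2 - -3) * sin(63) = 1 * 0.891007 = 0.891 degrees

0.891 degrees


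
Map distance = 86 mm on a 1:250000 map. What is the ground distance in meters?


ground = 86 mm * 250000 / 1000 = 21500.0 m

21500.0 m


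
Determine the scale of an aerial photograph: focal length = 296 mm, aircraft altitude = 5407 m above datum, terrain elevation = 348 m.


scale = f / (H - h) = 296 mm / 5059 m = 296 / 5059000 = 1:17091

1:17091


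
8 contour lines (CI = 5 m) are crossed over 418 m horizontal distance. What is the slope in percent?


elevation change = 8 * 5 = 40 m
slope = 40 / 418 * 100 = 9.6%

9.6%


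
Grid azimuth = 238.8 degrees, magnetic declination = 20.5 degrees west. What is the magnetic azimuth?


magnetic azimuth = grid azimuth - declination (east +ve)
mag_az = 238.8 - -20.5 = 259.3 degrees

259.3 degrees


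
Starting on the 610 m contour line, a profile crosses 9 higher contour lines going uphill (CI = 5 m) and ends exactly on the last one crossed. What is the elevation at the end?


elevation = 610 + 9 * 5 = 655 m

655 m


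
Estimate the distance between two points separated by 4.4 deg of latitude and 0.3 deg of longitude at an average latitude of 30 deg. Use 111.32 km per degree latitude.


dlat_km = 4.4 * 111.32 = 489.808
dlon_km = 0.3 * 111.32 * cos(30) ≈ 28.922
dist = sqrt(489.808^2 + 28.922^2) ≈ 490.7 km

490.7 km


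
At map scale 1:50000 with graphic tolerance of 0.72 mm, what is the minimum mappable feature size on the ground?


ground = 0.72 mm * 50000 / 1000 = 36.0 m

36.0 m


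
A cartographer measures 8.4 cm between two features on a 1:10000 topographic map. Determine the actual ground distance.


ground = 8.4 cm * 10000 / 100 = 840.0 m

840.0 m


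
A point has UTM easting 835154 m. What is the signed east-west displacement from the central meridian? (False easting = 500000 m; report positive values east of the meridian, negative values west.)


displacement = 835154 - 500000 = 335154 m

335154 m


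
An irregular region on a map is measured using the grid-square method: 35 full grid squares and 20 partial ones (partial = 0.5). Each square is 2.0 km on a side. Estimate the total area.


effective squares = 35 + 20 * 0.5 = 45.0
area = 45.0 * 4.0 = 180.0 km^2

180.0 km^2


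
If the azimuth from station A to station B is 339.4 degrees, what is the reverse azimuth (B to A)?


back azimuth = (339.4 + 180) mod 360 = 159.4 degrees

159.4 degrees


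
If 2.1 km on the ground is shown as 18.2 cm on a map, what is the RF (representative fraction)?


ground = 2.1 km = 210000 cm; RF denominator = ground / map = 210000 / 18.2 ≈ 11538; RF = 1:11538

1:11538


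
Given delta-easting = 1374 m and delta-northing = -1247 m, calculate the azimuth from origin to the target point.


az = atan2(1374, -1247) = 132.2 deg
adjusted to 0-360: 132.2 degrees

132.2 degrees


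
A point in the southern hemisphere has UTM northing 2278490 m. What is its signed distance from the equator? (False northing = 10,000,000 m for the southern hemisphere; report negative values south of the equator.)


For southern: actual = 2278490 - 10000000 = -7721510 m

-7721510 m


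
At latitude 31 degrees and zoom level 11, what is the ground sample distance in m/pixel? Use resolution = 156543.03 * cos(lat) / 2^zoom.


res = 156543.03 * cos(31) / 2^11 = 156543.03 * 0.8571673 / 2048 = 65.52 m/pixel

65.52 m/pixel


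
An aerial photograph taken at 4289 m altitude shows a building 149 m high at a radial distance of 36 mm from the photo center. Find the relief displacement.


d = h * r / H = 149 * 36 / 4289 = 1.25 mm

1.25 mm


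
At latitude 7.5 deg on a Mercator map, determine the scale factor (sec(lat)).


SF = 1 / cos(7.5) = 1 / 0.991445 = 1.009

1.009


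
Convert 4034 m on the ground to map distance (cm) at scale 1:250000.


map_cm = 4034 * 100 / 250000 = 1.6136 cm ≈ 1.61 cm

1.61 cm


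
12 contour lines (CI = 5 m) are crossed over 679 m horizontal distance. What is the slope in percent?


elevation change = 12 * 5 = 60 m
slope = 60 / 679 * 100 = 8.8%

8.8%


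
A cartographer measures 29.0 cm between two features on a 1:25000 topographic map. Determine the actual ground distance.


ground = 29.0 cm * 25000 / 100 = 7250.0 m = 7.25 km

7.25 km


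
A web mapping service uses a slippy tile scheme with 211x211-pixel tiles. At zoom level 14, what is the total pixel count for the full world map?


tiles per axis = 2^14 = 16384
total tiles = 16384^2 = 268435456
pixels per axis = 16384 * 211 = 3457024
total pixels = 3457024^2 = 11951014936576

11951014936576 pixels


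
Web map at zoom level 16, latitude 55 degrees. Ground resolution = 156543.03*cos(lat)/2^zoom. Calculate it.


res = 156543.03 * cos(55) / 2^16 = 156543.03 * 0.57357644 / 65536 = 1.37 m/pixel

1.37 m/pixel


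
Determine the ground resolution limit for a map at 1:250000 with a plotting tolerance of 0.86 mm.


ground = 0.86 mm * 250000 / 1000 = 215.0 m

215.0 m


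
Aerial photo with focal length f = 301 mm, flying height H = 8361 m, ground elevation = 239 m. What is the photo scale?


scale = f / (H - h) = 301 mm / 8122 m = 301 / 8122000 = 1:26983

1:26983


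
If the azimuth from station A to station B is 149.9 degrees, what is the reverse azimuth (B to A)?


back azimuth = (149.9 + 180) mod 360 = 329.9 degrees

329.9 degrees


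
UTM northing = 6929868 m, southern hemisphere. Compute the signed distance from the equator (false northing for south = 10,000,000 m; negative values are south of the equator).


For southern: actual = 6929868 - 10000000 = -3070132 m

-3070132 m


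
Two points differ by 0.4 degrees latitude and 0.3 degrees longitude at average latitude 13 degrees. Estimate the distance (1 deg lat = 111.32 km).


dlat_km = 0.4 * 111.32 = 44.528
dlon_km = 0.3 * 111.32 * cos(13) ≈ 32.54
dist = sqrt(44.528^2 + 32.54^2) ≈ 55.2 km

55.2 km


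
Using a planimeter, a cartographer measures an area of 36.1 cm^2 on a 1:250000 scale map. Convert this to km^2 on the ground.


ground_area = 36.1 * (250000/100)^2 = 225625000.0 m^2 = 225.625 km^2

225.625 km^2


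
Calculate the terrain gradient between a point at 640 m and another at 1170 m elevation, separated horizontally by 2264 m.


gradient = (1170 - 640) / 2264 = 530 / 2264 = 0.2341

0.2341


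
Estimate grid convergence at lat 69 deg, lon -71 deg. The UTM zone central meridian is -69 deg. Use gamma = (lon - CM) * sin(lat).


gamma = (-71 - -69) * sin(69) = -2 * 0.93358 = -1.867 degrees

-1.867 degrees


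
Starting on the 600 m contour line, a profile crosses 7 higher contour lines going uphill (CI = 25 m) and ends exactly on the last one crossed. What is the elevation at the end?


elevation = 600 + 7 * 25 = 775 m

775 m


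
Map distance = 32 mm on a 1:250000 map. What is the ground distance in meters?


ground = 32 mm * 250000 / 1000 = 8000.0 m

8000.0 m


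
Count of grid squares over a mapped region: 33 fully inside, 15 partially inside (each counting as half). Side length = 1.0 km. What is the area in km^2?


effective squares = 33 + 15 * 0.5 = 40.5
area = 40.5 * 1.0 = 40.5 km^2

40.5 km^2


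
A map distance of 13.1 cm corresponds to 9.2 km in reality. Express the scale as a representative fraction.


ground = 9.2 km = 920000 cm; RF denominator = ground / map = 920000 / 13.1 ≈ 70229; RF = 1:70229

1:70229


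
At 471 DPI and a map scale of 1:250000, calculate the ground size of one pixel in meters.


pixel_cm = 2.54 / 471 ≈ 0.005393 cm
ground = pixel_cm * 250000 / 100 = 2.54 * 250000 / (471 * 100) = 635000 / 47100 ≈ 13.48 m

13.48 m


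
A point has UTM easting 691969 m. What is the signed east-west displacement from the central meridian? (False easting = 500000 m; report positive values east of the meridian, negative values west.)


displacement = 691969 - 500000 = 191969 m

191969 m


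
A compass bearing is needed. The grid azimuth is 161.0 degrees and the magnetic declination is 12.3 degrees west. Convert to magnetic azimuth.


magnetic azimuth = grid azimuth - declination (east +ve)
mag_az = 161.0 - -12.3 = 173.3 degrees

173.3 degrees


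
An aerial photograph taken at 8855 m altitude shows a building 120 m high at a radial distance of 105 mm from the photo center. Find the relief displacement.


d = h * r / H = 120 * 105 / 8855 = 1.42 mm

1.42 mm


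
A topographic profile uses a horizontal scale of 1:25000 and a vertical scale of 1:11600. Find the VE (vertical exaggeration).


VE = horizontal_scale / vertical_scale = 25000 / 11600 ≈ 2.2

2.2x


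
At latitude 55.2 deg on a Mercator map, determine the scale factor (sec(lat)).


SF = 1 / cos(55.2) = 1 / 0.570714 = 1.752

1.752


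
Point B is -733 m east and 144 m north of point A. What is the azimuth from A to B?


az = atan2(-733, 144) = -78.9 deg
adjusted to 0-360: 281.1 degrees

281.1 degrees


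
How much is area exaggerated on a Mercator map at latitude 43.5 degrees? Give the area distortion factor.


area_distortion = 1/cos^2(43.5) = 1.901

1.901


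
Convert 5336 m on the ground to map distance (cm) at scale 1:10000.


map_cm = 5336 * 100 / 10000 = 53.36 cm

53.36 cm


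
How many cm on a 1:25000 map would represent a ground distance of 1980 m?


map_cm = 1980 * 100 / 25000 = 7.92 cm

7.92 cm


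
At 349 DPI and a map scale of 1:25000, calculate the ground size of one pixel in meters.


pixel_cm = 2.54 / 349 ≈ 0.007278 cm
ground = pixel_cm * 25000 / 100 = 2.54 * 25000 / (349 * 100) = 63500 / 34900 ≈ 1.82 m

1.82 m


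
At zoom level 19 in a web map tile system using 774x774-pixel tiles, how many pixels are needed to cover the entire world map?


tiles per axis = 2^19 = 524288
total tiles = 524288^2 = 274877906944
pixels per axis = 524288 * 774 = 405798912
total pixels = 405798912^2 = 164672756980383744

164672756980383744 pixels


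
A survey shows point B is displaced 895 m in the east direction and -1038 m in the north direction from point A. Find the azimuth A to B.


az = atan2(895, -1038) = 139.2 deg
adjusted to 0-360: 139.2 degrees

139.2 degrees


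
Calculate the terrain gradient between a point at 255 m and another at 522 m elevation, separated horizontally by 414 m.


gradient = (522 - 255) / 414 = 267 / 414 = 0.6449

0.6449


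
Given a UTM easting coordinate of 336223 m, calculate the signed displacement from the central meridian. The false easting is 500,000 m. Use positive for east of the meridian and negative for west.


displacement = 336223 - 500000 = -163777 m

-163777 m


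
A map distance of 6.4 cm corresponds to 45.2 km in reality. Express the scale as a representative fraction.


ground = 45.2 km = 4520000 cm; RF denominator = ground / map = 4520000 / 6.4 = 706250; RF = 1:706250

1:706250


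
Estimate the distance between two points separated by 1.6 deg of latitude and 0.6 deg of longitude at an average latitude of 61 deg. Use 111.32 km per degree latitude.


dlat_km = 1.6 * 111.32 = 178.112
dlon_km = 0.6 * 111.32 * cos(61) ≈ 32.381
dist = sqrt(178.112^2 + 32.381^2) ≈ 181.0 km

181.0 km


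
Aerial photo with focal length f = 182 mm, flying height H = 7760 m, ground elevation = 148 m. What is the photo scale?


scale = f / (H - h) = 182 mm / 7612 m = 182 / 7612000 = 1:41824

1:41824


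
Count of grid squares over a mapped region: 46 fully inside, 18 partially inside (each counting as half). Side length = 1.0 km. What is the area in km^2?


effective squares = 46 + 18 * 0.5 = 55.0
area = 55.0 * 1.0 = 55.0 km^2

55.0 km^2


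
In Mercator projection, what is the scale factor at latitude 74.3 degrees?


SF = 1 / cos(74.3) = 1 / 0.2706 = 3.695

3.695


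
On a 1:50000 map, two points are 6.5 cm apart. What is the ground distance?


ground = 6.5 cm * 50000 / 100 = 3250.0 m = 3.25 km

3.25 km


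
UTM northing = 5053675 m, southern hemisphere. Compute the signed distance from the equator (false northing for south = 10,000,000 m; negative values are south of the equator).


For southern: actual = 5053675 - 10000000 = -4946325 m

-4946325 m


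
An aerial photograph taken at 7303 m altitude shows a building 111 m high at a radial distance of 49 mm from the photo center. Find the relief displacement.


d = h * r / H = 111 * 49 / 7303 = 0.74 mm

0.74 mm


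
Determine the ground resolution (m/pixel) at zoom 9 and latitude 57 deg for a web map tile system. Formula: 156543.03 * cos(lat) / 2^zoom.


res = 156543.03 * cos(57) / 2^9 = 156543.03 * 0.54463904 / 512 = 166.52 m/pixel

166.52 m/pixel


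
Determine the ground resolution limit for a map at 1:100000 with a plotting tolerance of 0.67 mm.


ground = 0.67 mm * 100000 / 1000 = 67.0 m

67.0 m


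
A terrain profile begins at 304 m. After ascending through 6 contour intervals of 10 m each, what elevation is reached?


elevation = 304 + 6 * 10 = 364 m

364 m


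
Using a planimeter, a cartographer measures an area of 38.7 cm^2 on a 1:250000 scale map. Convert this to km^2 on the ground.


ground_area = 38.7 * (250000/100)^2 = 241875000.0 m^2 = 241.875 km^2

241.875 km^2


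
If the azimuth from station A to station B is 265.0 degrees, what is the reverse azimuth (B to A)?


back azimuth = (265.0 + 180) mod 360 = 85.0 degrees

85.0 degrees


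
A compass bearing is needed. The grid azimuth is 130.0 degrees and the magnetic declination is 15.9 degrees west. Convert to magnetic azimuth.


magnetic azimuth = grid azimuth - declination (east +ve)
mag_az = 130.0 - -15.9 = 145.9 degrees

145.9 degrees


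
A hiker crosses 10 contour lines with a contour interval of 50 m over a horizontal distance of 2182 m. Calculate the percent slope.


elevation change = 10 * 50 = 500 m
slope = 500 / 2182 * 100 = 22.9%

22.9%


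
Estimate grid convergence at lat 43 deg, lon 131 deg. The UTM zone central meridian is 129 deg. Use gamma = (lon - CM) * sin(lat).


gamma = (131 - 129) * sin(43) = 2 * 0.681998 = 1.364 degrees

1.364 degrees
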